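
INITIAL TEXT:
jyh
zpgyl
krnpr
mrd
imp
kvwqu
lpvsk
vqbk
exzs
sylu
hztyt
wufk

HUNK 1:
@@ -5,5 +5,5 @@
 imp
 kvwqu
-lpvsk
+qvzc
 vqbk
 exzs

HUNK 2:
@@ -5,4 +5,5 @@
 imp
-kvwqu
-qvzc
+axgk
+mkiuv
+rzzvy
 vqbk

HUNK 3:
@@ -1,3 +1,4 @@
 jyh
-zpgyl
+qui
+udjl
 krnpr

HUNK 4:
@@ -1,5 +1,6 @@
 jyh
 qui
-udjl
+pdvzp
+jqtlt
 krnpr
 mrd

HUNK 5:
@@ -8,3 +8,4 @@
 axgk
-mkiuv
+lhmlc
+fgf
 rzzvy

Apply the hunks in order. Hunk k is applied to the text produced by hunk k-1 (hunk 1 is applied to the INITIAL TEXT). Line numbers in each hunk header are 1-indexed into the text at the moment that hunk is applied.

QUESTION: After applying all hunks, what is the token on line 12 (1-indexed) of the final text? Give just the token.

Answer: vqbk

Derivation:
Hunk 1: at line 5 remove [lpvsk] add [qvzc] -> 12 lines: jyh zpgyl krnpr mrd imp kvwqu qvzc vqbk exzs sylu hztyt wufk
Hunk 2: at line 5 remove [kvwqu,qvzc] add [axgk,mkiuv,rzzvy] -> 13 lines: jyh zpgyl krnpr mrd imp axgk mkiuv rzzvy vqbk exzs sylu hztyt wufk
Hunk 3: at line 1 remove [zpgyl] add [qui,udjl] -> 14 lines: jyh qui udjl krnpr mrd imp axgk mkiuv rzzvy vqbk exzs sylu hztyt wufk
Hunk 4: at line 1 remove [udjl] add [pdvzp,jqtlt] -> 15 lines: jyh qui pdvzp jqtlt krnpr mrd imp axgk mkiuv rzzvy vqbk exzs sylu hztyt wufk
Hunk 5: at line 8 remove [mkiuv] add [lhmlc,fgf] -> 16 lines: jyh qui pdvzp jqtlt krnpr mrd imp axgk lhmlc fgf rzzvy vqbk exzs sylu hztyt wufk
Final line 12: vqbk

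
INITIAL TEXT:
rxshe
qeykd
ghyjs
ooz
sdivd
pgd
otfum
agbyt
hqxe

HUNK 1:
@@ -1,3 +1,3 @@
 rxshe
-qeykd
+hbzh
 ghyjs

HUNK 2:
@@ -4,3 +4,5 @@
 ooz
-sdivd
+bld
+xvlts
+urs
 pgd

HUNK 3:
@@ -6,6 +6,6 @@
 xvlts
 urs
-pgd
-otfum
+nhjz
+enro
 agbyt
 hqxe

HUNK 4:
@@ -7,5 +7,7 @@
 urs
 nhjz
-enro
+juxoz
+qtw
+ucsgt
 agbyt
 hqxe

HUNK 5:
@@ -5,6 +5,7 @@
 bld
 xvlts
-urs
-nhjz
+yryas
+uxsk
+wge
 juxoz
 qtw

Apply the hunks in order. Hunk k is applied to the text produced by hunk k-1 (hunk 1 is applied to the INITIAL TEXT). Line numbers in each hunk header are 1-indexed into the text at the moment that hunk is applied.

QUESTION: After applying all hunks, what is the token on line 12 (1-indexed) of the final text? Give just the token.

Hunk 1: at line 1 remove [qeykd] add [hbzh] -> 9 lines: rxshe hbzh ghyjs ooz sdivd pgd otfum agbyt hqxe
Hunk 2: at line 4 remove [sdivd] add [bld,xvlts,urs] -> 11 lines: rxshe hbzh ghyjs ooz bld xvlts urs pgd otfum agbyt hqxe
Hunk 3: at line 6 remove [pgd,otfum] add [nhjz,enro] -> 11 lines: rxshe hbzh ghyjs ooz bld xvlts urs nhjz enro agbyt hqxe
Hunk 4: at line 7 remove [enro] add [juxoz,qtw,ucsgt] -> 13 lines: rxshe hbzh ghyjs ooz bld xvlts urs nhjz juxoz qtw ucsgt agbyt hqxe
Hunk 5: at line 5 remove [urs,nhjz] add [yryas,uxsk,wge] -> 14 lines: rxshe hbzh ghyjs ooz bld xvlts yryas uxsk wge juxoz qtw ucsgt agbyt hqxe
Final line 12: ucsgt

Answer: ucsgt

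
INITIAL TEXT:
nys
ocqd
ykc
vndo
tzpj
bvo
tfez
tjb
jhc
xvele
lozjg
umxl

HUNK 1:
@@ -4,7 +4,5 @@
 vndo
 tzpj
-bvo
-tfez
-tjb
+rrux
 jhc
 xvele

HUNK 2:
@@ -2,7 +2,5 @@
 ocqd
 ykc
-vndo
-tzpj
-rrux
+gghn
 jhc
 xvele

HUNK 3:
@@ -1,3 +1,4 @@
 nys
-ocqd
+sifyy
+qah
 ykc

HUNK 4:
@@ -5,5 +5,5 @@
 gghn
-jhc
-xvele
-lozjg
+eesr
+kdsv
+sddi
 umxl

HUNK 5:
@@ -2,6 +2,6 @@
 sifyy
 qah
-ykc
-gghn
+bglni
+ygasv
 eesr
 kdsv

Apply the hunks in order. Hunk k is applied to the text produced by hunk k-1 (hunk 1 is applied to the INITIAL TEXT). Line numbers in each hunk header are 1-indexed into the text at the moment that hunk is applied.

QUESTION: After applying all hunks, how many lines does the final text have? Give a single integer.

Hunk 1: at line 4 remove [bvo,tfez,tjb] add [rrux] -> 10 lines: nys ocqd ykc vndo tzpj rrux jhc xvele lozjg umxl
Hunk 2: at line 2 remove [vndo,tzpj,rrux] add [gghn] -> 8 lines: nys ocqd ykc gghn jhc xvele lozjg umxl
Hunk 3: at line 1 remove [ocqd] add [sifyy,qah] -> 9 lines: nys sifyy qah ykc gghn jhc xvele lozjg umxl
Hunk 4: at line 5 remove [jhc,xvele,lozjg] add [eesr,kdsv,sddi] -> 9 lines: nys sifyy qah ykc gghn eesr kdsv sddi umxl
Hunk 5: at line 2 remove [ykc,gghn] add [bglni,ygasv] -> 9 lines: nys sifyy qah bglni ygasv eesr kdsv sddi umxl
Final line count: 9

Answer: 9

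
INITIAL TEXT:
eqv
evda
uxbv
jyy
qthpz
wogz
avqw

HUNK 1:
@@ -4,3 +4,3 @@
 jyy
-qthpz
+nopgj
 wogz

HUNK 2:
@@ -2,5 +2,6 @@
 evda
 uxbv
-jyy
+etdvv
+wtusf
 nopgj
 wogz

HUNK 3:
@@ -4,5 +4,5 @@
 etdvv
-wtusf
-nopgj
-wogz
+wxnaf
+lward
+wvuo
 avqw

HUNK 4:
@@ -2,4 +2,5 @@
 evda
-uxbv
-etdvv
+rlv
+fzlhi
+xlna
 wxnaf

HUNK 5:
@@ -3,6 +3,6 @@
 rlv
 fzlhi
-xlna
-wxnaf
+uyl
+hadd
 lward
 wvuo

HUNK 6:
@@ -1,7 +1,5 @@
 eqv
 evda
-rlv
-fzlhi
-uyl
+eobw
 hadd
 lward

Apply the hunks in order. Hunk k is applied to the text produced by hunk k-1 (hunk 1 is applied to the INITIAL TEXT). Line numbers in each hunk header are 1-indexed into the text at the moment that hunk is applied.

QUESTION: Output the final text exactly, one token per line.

Answer: eqv
evda
eobw
hadd
lward
wvuo
avqw

Derivation:
Hunk 1: at line 4 remove [qthpz] add [nopgj] -> 7 lines: eqv evda uxbv jyy nopgj wogz avqw
Hunk 2: at line 2 remove [jyy] add [etdvv,wtusf] -> 8 lines: eqv evda uxbv etdvv wtusf nopgj wogz avqw
Hunk 3: at line 4 remove [wtusf,nopgj,wogz] add [wxnaf,lward,wvuo] -> 8 lines: eqv evda uxbv etdvv wxnaf lward wvuo avqw
Hunk 4: at line 2 remove [uxbv,etdvv] add [rlv,fzlhi,xlna] -> 9 lines: eqv evda rlv fzlhi xlna wxnaf lward wvuo avqw
Hunk 5: at line 3 remove [xlna,wxnaf] add [uyl,hadd] -> 9 lines: eqv evda rlv fzlhi uyl hadd lward wvuo avqw
Hunk 6: at line 1 remove [rlv,fzlhi,uyl] add [eobw] -> 7 lines: eqv evda eobw hadd lward wvuo avqw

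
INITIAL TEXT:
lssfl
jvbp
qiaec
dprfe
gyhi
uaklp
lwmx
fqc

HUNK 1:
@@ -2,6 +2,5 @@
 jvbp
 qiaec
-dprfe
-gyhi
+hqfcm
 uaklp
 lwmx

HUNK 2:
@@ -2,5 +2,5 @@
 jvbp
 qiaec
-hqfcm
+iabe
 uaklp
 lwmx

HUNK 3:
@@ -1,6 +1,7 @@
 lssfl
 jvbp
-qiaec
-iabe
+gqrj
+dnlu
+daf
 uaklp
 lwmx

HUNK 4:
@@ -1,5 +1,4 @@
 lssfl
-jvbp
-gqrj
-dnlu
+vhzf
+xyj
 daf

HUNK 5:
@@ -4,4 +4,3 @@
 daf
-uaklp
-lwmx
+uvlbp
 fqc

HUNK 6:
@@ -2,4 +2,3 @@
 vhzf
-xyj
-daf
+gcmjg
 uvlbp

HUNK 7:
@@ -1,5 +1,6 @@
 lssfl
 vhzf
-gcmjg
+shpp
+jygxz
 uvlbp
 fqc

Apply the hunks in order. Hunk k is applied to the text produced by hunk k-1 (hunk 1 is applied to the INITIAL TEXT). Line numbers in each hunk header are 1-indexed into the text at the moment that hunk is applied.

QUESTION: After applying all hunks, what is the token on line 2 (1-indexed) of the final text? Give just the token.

Hunk 1: at line 2 remove [dprfe,gyhi] add [hqfcm] -> 7 lines: lssfl jvbp qiaec hqfcm uaklp lwmx fqc
Hunk 2: at line 2 remove [hqfcm] add [iabe] -> 7 lines: lssfl jvbp qiaec iabe uaklp lwmx fqc
Hunk 3: at line 1 remove [qiaec,iabe] add [gqrj,dnlu,daf] -> 8 lines: lssfl jvbp gqrj dnlu daf uaklp lwmx fqc
Hunk 4: at line 1 remove [jvbp,gqrj,dnlu] add [vhzf,xyj] -> 7 lines: lssfl vhzf xyj daf uaklp lwmx fqc
Hunk 5: at line 4 remove [uaklp,lwmx] add [uvlbp] -> 6 lines: lssfl vhzf xyj daf uvlbp fqc
Hunk 6: at line 2 remove [xyj,daf] add [gcmjg] -> 5 lines: lssfl vhzf gcmjg uvlbp fqc
Hunk 7: at line 1 remove [gcmjg] add [shpp,jygxz] -> 6 lines: lssfl vhzf shpp jygxz uvlbp fqc
Final line 2: vhzf

Answer: vhzf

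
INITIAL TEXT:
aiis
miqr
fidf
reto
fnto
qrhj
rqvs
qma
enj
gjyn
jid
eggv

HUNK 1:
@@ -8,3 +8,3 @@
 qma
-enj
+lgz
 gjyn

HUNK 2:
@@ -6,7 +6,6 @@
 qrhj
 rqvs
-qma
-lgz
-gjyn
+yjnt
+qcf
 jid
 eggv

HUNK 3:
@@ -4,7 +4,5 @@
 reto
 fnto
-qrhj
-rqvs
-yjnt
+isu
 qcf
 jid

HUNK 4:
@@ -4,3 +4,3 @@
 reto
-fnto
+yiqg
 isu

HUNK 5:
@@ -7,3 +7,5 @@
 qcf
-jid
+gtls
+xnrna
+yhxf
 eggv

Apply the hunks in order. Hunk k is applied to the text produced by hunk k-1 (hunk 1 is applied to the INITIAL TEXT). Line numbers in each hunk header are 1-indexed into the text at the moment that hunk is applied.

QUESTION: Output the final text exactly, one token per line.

Answer: aiis
miqr
fidf
reto
yiqg
isu
qcf
gtls
xnrna
yhxf
eggv

Derivation:
Hunk 1: at line 8 remove [enj] add [lgz] -> 12 lines: aiis miqr fidf reto fnto qrhj rqvs qma lgz gjyn jid eggv
Hunk 2: at line 6 remove [qma,lgz,gjyn] add [yjnt,qcf] -> 11 lines: aiis miqr fidf reto fnto qrhj rqvs yjnt qcf jid eggv
Hunk 3: at line 4 remove [qrhj,rqvs,yjnt] add [isu] -> 9 lines: aiis miqr fidf reto fnto isu qcf jid eggv
Hunk 4: at line 4 remove [fnto] add [yiqg] -> 9 lines: aiis miqr fidf reto yiqg isu qcf jid eggv
Hunk 5: at line 7 remove [jid] add [gtls,xnrna,yhxf] -> 11 lines: aiis miqr fidf reto yiqg isu qcf gtls xnrna yhxf eggv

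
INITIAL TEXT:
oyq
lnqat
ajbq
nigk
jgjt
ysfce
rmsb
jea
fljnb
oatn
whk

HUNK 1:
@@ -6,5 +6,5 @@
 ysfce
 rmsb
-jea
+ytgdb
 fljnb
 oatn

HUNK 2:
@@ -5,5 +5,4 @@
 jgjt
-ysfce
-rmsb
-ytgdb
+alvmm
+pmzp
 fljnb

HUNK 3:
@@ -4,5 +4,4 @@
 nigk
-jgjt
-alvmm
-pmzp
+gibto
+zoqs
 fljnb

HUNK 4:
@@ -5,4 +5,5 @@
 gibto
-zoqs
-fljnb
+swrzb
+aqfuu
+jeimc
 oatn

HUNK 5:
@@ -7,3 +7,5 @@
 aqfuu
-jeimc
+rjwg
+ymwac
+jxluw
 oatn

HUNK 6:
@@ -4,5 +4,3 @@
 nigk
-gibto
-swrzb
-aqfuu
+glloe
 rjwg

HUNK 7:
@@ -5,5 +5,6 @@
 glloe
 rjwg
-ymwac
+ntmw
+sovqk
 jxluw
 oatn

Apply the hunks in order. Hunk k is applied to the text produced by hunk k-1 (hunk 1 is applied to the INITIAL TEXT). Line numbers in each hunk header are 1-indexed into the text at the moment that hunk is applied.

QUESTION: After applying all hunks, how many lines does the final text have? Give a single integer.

Answer: 11

Derivation:
Hunk 1: at line 6 remove [jea] add [ytgdb] -> 11 lines: oyq lnqat ajbq nigk jgjt ysfce rmsb ytgdb fljnb oatn whk
Hunk 2: at line 5 remove [ysfce,rmsb,ytgdb] add [alvmm,pmzp] -> 10 lines: oyq lnqat ajbq nigk jgjt alvmm pmzp fljnb oatn whk
Hunk 3: at line 4 remove [jgjt,alvmm,pmzp] add [gibto,zoqs] -> 9 lines: oyq lnqat ajbq nigk gibto zoqs fljnb oatn whk
Hunk 4: at line 5 remove [zoqs,fljnb] add [swrzb,aqfuu,jeimc] -> 10 lines: oyq lnqat ajbq nigk gibto swrzb aqfuu jeimc oatn whk
Hunk 5: at line 7 remove [jeimc] add [rjwg,ymwac,jxluw] -> 12 lines: oyq lnqat ajbq nigk gibto swrzb aqfuu rjwg ymwac jxluw oatn whk
Hunk 6: at line 4 remove [gibto,swrzb,aqfuu] add [glloe] -> 10 lines: oyq lnqat ajbq nigk glloe rjwg ymwac jxluw oatn whk
Hunk 7: at line 5 remove [ymwac] add [ntmw,sovqk] -> 11 lines: oyq lnqat ajbq nigk glloe rjwg ntmw sovqk jxluw oatn whk
Final line count: 11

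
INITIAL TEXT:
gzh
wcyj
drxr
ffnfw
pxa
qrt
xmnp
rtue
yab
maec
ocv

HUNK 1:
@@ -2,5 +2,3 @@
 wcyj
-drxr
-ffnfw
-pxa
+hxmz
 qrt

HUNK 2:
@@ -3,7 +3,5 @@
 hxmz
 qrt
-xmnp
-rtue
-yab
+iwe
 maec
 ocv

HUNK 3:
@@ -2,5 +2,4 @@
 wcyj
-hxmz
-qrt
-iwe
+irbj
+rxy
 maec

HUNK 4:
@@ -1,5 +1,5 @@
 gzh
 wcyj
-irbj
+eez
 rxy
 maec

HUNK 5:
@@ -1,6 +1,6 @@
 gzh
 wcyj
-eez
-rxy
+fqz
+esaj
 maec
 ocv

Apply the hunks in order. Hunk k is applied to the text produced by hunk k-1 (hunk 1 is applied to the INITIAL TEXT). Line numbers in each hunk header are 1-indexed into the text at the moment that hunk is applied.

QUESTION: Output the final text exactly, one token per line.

Answer: gzh
wcyj
fqz
esaj
maec
ocv

Derivation:
Hunk 1: at line 2 remove [drxr,ffnfw,pxa] add [hxmz] -> 9 lines: gzh wcyj hxmz qrt xmnp rtue yab maec ocv
Hunk 2: at line 3 remove [xmnp,rtue,yab] add [iwe] -> 7 lines: gzh wcyj hxmz qrt iwe maec ocv
Hunk 3: at line 2 remove [hxmz,qrt,iwe] add [irbj,rxy] -> 6 lines: gzh wcyj irbj rxy maec ocv
Hunk 4: at line 1 remove [irbj] add [eez] -> 6 lines: gzh wcyj eez rxy maec ocv
Hunk 5: at line 1 remove [eez,rxy] add [fqz,esaj] -> 6 lines: gzh wcyj fqz esaj maec ocv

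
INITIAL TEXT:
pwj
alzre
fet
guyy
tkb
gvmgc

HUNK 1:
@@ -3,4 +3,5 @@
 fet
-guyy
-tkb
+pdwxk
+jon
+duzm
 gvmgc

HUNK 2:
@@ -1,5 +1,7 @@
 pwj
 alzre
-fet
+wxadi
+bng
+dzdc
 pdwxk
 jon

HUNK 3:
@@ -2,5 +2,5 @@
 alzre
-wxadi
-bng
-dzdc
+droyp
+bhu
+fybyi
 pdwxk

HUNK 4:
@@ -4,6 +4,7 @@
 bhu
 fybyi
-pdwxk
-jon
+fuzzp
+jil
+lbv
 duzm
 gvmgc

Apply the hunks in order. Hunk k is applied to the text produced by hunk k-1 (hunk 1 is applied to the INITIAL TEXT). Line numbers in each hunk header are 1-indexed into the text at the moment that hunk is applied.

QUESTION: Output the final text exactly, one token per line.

Hunk 1: at line 3 remove [guyy,tkb] add [pdwxk,jon,duzm] -> 7 lines: pwj alzre fet pdwxk jon duzm gvmgc
Hunk 2: at line 1 remove [fet] add [wxadi,bng,dzdc] -> 9 lines: pwj alzre wxadi bng dzdc pdwxk jon duzm gvmgc
Hunk 3: at line 2 remove [wxadi,bng,dzdc] add [droyp,bhu,fybyi] -> 9 lines: pwj alzre droyp bhu fybyi pdwxk jon duzm gvmgc
Hunk 4: at line 4 remove [pdwxk,jon] add [fuzzp,jil,lbv] -> 10 lines: pwj alzre droyp bhu fybyi fuzzp jil lbv duzm gvmgc

Answer: pwj
alzre
droyp
bhu
fybyi
fuzzp
jil
lbv
duzm
gvmgc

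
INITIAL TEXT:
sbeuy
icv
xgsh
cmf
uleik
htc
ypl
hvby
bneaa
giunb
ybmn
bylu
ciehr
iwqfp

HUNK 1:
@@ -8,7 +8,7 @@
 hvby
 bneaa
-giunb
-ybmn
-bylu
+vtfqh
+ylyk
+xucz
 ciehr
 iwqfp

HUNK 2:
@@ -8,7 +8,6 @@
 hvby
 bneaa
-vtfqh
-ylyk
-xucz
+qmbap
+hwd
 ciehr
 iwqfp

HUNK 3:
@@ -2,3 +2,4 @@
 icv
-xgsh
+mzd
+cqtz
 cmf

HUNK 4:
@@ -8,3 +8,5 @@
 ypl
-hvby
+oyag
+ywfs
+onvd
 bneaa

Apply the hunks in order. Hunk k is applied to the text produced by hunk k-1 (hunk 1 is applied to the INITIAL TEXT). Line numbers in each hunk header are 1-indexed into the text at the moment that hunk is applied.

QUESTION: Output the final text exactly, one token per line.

Hunk 1: at line 8 remove [giunb,ybmn,bylu] add [vtfqh,ylyk,xucz] -> 14 lines: sbeuy icv xgsh cmf uleik htc ypl hvby bneaa vtfqh ylyk xucz ciehr iwqfp
Hunk 2: at line 8 remove [vtfqh,ylyk,xucz] add [qmbap,hwd] -> 13 lines: sbeuy icv xgsh cmf uleik htc ypl hvby bneaa qmbap hwd ciehr iwqfp
Hunk 3: at line 2 remove [xgsh] add [mzd,cqtz] -> 14 lines: sbeuy icv mzd cqtz cmf uleik htc ypl hvby bneaa qmbap hwd ciehr iwqfp
Hunk 4: at line 8 remove [hvby] add [oyag,ywfs,onvd] -> 16 lines: sbeuy icv mzd cqtz cmf uleik htc ypl oyag ywfs onvd bneaa qmbap hwd ciehr iwqfp

Answer: sbeuy
icv
mzd
cqtz
cmf
uleik
htc
ypl
oyag
ywfs
onvd
bneaa
qmbap
hwd
ciehr
iwqfp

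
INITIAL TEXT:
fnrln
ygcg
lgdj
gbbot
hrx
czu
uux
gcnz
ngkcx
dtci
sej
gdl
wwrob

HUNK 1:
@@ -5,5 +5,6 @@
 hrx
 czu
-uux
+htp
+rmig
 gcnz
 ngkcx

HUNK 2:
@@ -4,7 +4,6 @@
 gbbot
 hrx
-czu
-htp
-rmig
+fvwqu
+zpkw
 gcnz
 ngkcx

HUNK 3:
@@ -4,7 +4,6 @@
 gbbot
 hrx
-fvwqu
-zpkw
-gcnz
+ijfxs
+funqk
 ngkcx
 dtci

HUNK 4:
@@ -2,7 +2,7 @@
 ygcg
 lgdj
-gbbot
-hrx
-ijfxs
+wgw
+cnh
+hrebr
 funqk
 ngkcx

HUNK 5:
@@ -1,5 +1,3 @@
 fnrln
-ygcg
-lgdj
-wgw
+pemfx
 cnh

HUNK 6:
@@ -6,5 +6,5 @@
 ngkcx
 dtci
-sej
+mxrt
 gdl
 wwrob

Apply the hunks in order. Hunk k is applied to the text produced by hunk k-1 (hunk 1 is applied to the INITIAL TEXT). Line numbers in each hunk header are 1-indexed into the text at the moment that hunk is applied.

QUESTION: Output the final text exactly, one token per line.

Answer: fnrln
pemfx
cnh
hrebr
funqk
ngkcx
dtci
mxrt
gdl
wwrob

Derivation:
Hunk 1: at line 5 remove [uux] add [htp,rmig] -> 14 lines: fnrln ygcg lgdj gbbot hrx czu htp rmig gcnz ngkcx dtci sej gdl wwrob
Hunk 2: at line 4 remove [czu,htp,rmig] add [fvwqu,zpkw] -> 13 lines: fnrln ygcg lgdj gbbot hrx fvwqu zpkw gcnz ngkcx dtci sej gdl wwrob
Hunk 3: at line 4 remove [fvwqu,zpkw,gcnz] add [ijfxs,funqk] -> 12 lines: fnrln ygcg lgdj gbbot hrx ijfxs funqk ngkcx dtci sej gdl wwrob
Hunk 4: at line 2 remove [gbbot,hrx,ijfxs] add [wgw,cnh,hrebr] -> 12 lines: fnrln ygcg lgdj wgw cnh hrebr funqk ngkcx dtci sej gdl wwrob
Hunk 5: at line 1 remove [ygcg,lgdj,wgw] add [pemfx] -> 10 lines: fnrln pemfx cnh hrebr funqk ngkcx dtci sej gdl wwrob
Hunk 6: at line 6 remove [sej] add [mxrt] -> 10 lines: fnrln pemfx cnh hrebr funqk ngkcx dtci mxrt gdl wwrob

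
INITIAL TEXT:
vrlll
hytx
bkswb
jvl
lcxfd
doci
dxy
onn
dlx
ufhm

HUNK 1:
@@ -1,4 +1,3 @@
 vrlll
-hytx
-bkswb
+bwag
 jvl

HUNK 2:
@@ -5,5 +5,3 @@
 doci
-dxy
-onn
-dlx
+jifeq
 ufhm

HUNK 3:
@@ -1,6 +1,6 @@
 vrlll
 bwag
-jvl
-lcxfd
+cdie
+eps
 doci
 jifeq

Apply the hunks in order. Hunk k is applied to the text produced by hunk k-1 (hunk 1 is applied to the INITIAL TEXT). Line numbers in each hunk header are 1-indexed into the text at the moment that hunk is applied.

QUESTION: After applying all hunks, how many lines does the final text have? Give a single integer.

Answer: 7

Derivation:
Hunk 1: at line 1 remove [hytx,bkswb] add [bwag] -> 9 lines: vrlll bwag jvl lcxfd doci dxy onn dlx ufhm
Hunk 2: at line 5 remove [dxy,onn,dlx] add [jifeq] -> 7 lines: vrlll bwag jvl lcxfd doci jifeq ufhm
Hunk 3: at line 1 remove [jvl,lcxfd] add [cdie,eps] -> 7 lines: vrlll bwag cdie eps doci jifeq ufhm
Final line count: 7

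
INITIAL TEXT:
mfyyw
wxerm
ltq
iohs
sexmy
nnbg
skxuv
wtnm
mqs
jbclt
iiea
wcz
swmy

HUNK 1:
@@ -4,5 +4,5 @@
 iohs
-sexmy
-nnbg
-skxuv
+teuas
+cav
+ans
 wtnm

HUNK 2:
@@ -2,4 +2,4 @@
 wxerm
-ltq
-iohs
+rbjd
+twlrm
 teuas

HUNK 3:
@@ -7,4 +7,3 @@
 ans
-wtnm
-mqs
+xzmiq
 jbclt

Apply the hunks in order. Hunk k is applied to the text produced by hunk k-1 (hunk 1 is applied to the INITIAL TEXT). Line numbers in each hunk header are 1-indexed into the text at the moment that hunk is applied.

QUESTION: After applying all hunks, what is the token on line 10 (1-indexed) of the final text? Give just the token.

Hunk 1: at line 4 remove [sexmy,nnbg,skxuv] add [teuas,cav,ans] -> 13 lines: mfyyw wxerm ltq iohs teuas cav ans wtnm mqs jbclt iiea wcz swmy
Hunk 2: at line 2 remove [ltq,iohs] add [rbjd,twlrm] -> 13 lines: mfyyw wxerm rbjd twlrm teuas cav ans wtnm mqs jbclt iiea wcz swmy
Hunk 3: at line 7 remove [wtnm,mqs] add [xzmiq] -> 12 lines: mfyyw wxerm rbjd twlrm teuas cav ans xzmiq jbclt iiea wcz swmy
Final line 10: iiea

Answer: iiea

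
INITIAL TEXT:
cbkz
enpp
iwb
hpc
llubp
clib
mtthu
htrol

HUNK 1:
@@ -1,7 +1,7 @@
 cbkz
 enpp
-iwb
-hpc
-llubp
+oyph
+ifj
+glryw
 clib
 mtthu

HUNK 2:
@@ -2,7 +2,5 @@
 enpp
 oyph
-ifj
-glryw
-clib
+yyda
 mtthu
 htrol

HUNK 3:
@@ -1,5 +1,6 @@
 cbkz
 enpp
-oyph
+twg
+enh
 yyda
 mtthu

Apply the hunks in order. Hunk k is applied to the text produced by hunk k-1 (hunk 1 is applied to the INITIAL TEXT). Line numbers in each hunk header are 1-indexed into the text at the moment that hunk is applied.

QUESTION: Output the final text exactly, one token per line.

Answer: cbkz
enpp
twg
enh
yyda
mtthu
htrol

Derivation:
Hunk 1: at line 1 remove [iwb,hpc,llubp] add [oyph,ifj,glryw] -> 8 lines: cbkz enpp oyph ifj glryw clib mtthu htrol
Hunk 2: at line 2 remove [ifj,glryw,clib] add [yyda] -> 6 lines: cbkz enpp oyph yyda mtthu htrol
Hunk 3: at line 1 remove [oyph] add [twg,enh] -> 7 lines: cbkz enpp twg enh yyda mtthu htrol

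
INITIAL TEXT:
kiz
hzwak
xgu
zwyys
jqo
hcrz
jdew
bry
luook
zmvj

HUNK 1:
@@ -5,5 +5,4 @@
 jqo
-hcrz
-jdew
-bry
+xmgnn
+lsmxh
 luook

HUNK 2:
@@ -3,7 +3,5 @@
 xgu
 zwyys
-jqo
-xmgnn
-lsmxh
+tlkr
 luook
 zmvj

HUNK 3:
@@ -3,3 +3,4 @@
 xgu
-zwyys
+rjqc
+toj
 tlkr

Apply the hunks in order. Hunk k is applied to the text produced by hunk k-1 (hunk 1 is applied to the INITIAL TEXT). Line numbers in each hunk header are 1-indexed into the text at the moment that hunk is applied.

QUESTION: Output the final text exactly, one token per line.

Hunk 1: at line 5 remove [hcrz,jdew,bry] add [xmgnn,lsmxh] -> 9 lines: kiz hzwak xgu zwyys jqo xmgnn lsmxh luook zmvj
Hunk 2: at line 3 remove [jqo,xmgnn,lsmxh] add [tlkr] -> 7 lines: kiz hzwak xgu zwyys tlkr luook zmvj
Hunk 3: at line 3 remove [zwyys] add [rjqc,toj] -> 8 lines: kiz hzwak xgu rjqc toj tlkr luook zmvj

Answer: kiz
hzwak
xgu
rjqc
toj
tlkr
luook
zmvj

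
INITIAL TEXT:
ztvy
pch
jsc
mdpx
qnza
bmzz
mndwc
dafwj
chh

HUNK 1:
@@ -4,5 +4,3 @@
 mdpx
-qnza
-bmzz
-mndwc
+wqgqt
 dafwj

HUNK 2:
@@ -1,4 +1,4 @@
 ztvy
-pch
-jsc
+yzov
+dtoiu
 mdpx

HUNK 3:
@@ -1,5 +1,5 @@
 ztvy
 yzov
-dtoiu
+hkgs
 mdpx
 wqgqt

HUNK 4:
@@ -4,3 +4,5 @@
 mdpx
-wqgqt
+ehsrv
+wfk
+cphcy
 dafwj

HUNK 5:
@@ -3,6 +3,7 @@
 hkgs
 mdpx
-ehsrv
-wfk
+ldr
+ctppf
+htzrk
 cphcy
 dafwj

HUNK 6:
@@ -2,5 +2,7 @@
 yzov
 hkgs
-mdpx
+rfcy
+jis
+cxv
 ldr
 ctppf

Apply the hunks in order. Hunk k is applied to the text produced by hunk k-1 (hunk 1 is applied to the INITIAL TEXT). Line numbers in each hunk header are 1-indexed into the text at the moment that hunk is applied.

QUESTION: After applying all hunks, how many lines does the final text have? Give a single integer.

Answer: 12

Derivation:
Hunk 1: at line 4 remove [qnza,bmzz,mndwc] add [wqgqt] -> 7 lines: ztvy pch jsc mdpx wqgqt dafwj chh
Hunk 2: at line 1 remove [pch,jsc] add [yzov,dtoiu] -> 7 lines: ztvy yzov dtoiu mdpx wqgqt dafwj chh
Hunk 3: at line 1 remove [dtoiu] add [hkgs] -> 7 lines: ztvy yzov hkgs mdpx wqgqt dafwj chh
Hunk 4: at line 4 remove [wqgqt] add [ehsrv,wfk,cphcy] -> 9 lines: ztvy yzov hkgs mdpx ehsrv wfk cphcy dafwj chh
Hunk 5: at line 3 remove [ehsrv,wfk] add [ldr,ctppf,htzrk] -> 10 lines: ztvy yzov hkgs mdpx ldr ctppf htzrk cphcy dafwj chh
Hunk 6: at line 2 remove [mdpx] add [rfcy,jis,cxv] -> 12 lines: ztvy yzov hkgs rfcy jis cxv ldr ctppf htzrk cphcy dafwj chh
Final line count: 12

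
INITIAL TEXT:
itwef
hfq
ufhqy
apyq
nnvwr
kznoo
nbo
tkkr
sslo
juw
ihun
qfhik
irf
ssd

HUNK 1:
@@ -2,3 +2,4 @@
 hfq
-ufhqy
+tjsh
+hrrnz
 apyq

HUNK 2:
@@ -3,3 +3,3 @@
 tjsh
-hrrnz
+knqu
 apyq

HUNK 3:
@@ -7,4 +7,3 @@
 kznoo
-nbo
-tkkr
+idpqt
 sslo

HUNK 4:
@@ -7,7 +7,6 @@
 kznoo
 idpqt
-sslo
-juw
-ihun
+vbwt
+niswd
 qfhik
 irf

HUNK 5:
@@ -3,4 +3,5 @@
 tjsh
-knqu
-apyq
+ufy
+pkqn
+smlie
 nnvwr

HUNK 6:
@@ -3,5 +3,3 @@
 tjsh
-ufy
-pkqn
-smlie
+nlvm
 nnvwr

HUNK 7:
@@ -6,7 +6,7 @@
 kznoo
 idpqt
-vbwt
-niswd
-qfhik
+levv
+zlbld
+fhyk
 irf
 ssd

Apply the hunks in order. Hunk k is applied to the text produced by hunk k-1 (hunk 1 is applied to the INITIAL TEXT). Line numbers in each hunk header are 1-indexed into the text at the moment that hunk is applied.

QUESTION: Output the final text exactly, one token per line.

Answer: itwef
hfq
tjsh
nlvm
nnvwr
kznoo
idpqt
levv
zlbld
fhyk
irf
ssd

Derivation:
Hunk 1: at line 2 remove [ufhqy] add [tjsh,hrrnz] -> 15 lines: itwef hfq tjsh hrrnz apyq nnvwr kznoo nbo tkkr sslo juw ihun qfhik irf ssd
Hunk 2: at line 3 remove [hrrnz] add [knqu] -> 15 lines: itwef hfq tjsh knqu apyq nnvwr kznoo nbo tkkr sslo juw ihun qfhik irf ssd
Hunk 3: at line 7 remove [nbo,tkkr] add [idpqt] -> 14 lines: itwef hfq tjsh knqu apyq nnvwr kznoo idpqt sslo juw ihun qfhik irf ssd
Hunk 4: at line 7 remove [sslo,juw,ihun] add [vbwt,niswd] -> 13 lines: itwef hfq tjsh knqu apyq nnvwr kznoo idpqt vbwt niswd qfhik irf ssd
Hunk 5: at line 3 remove [knqu,apyq] add [ufy,pkqn,smlie] -> 14 lines: itwef hfq tjsh ufy pkqn smlie nnvwr kznoo idpqt vbwt niswd qfhik irf ssd
Hunk 6: at line 3 remove [ufy,pkqn,smlie] add [nlvm] -> 12 lines: itwef hfq tjsh nlvm nnvwr kznoo idpqt vbwt niswd qfhik irf ssd
Hunk 7: at line 6 remove [vbwt,niswd,qfhik] add [levv,zlbld,fhyk] -> 12 lines: itwef hfq tjsh nlvm nnvwr kznoo idpqt levv zlbld fhyk irf ssd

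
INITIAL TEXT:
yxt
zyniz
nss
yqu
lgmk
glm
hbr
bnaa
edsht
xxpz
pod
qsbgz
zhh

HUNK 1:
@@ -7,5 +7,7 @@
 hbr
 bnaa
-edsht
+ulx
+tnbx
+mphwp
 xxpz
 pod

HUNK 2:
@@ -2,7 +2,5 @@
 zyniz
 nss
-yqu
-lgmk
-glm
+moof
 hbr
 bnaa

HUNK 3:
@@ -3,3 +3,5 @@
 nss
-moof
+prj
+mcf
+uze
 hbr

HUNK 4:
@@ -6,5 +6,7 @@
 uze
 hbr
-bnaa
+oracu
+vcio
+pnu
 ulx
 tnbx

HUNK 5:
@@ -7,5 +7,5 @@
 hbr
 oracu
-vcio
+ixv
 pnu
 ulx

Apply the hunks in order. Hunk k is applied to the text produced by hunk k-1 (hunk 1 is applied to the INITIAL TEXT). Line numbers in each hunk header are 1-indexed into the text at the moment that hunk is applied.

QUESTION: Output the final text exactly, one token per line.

Answer: yxt
zyniz
nss
prj
mcf
uze
hbr
oracu
ixv
pnu
ulx
tnbx
mphwp
xxpz
pod
qsbgz
zhh

Derivation:
Hunk 1: at line 7 remove [edsht] add [ulx,tnbx,mphwp] -> 15 lines: yxt zyniz nss yqu lgmk glm hbr bnaa ulx tnbx mphwp xxpz pod qsbgz zhh
Hunk 2: at line 2 remove [yqu,lgmk,glm] add [moof] -> 13 lines: yxt zyniz nss moof hbr bnaa ulx tnbx mphwp xxpz pod qsbgz zhh
Hunk 3: at line 3 remove [moof] add [prj,mcf,uze] -> 15 lines: yxt zyniz nss prj mcf uze hbr bnaa ulx tnbx mphwp xxpz pod qsbgz zhh
Hunk 4: at line 6 remove [bnaa] add [oracu,vcio,pnu] -> 17 lines: yxt zyniz nss prj mcf uze hbr oracu vcio pnu ulx tnbx mphwp xxpz pod qsbgz zhh
Hunk 5: at line 7 remove [vcio] add [ixv] -> 17 lines: yxt zyniz nss prj mcf uze hbr oracu ixv pnu ulx tnbx mphwp xxpz pod qsbgz zhh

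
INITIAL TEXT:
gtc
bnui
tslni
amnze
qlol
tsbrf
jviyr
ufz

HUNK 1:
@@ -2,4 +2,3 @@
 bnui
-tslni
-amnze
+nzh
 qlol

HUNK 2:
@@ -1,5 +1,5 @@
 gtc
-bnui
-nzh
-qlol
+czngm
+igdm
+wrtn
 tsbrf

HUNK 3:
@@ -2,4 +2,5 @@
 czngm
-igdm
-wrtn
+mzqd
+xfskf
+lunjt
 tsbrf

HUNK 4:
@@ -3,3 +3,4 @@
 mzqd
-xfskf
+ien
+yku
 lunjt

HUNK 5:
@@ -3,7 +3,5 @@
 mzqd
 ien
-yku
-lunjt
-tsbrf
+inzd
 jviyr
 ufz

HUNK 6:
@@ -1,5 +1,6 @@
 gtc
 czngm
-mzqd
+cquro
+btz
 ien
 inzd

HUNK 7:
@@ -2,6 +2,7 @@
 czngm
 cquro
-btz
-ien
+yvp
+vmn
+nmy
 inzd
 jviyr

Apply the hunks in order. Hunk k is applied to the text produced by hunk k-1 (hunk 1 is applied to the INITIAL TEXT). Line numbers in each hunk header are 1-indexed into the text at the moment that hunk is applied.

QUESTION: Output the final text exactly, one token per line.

Hunk 1: at line 2 remove [tslni,amnze] add [nzh] -> 7 lines: gtc bnui nzh qlol tsbrf jviyr ufz
Hunk 2: at line 1 remove [bnui,nzh,qlol] add [czngm,igdm,wrtn] -> 7 lines: gtc czngm igdm wrtn tsbrf jviyr ufz
Hunk 3: at line 2 remove [igdm,wrtn] add [mzqd,xfskf,lunjt] -> 8 lines: gtc czngm mzqd xfskf lunjt tsbrf jviyr ufz
Hunk 4: at line 3 remove [xfskf] add [ien,yku] -> 9 lines: gtc czngm mzqd ien yku lunjt tsbrf jviyr ufz
Hunk 5: at line 3 remove [yku,lunjt,tsbrf] add [inzd] -> 7 lines: gtc czngm mzqd ien inzd jviyr ufz
Hunk 6: at line 1 remove [mzqd] add [cquro,btz] -> 8 lines: gtc czngm cquro btz ien inzd jviyr ufz
Hunk 7: at line 2 remove [btz,ien] add [yvp,vmn,nmy] -> 9 lines: gtc czngm cquro yvp vmn nmy inzd jviyr ufz

Answer: gtc
czngm
cquro
yvp
vmn
nmy
inzd
jviyr
ufz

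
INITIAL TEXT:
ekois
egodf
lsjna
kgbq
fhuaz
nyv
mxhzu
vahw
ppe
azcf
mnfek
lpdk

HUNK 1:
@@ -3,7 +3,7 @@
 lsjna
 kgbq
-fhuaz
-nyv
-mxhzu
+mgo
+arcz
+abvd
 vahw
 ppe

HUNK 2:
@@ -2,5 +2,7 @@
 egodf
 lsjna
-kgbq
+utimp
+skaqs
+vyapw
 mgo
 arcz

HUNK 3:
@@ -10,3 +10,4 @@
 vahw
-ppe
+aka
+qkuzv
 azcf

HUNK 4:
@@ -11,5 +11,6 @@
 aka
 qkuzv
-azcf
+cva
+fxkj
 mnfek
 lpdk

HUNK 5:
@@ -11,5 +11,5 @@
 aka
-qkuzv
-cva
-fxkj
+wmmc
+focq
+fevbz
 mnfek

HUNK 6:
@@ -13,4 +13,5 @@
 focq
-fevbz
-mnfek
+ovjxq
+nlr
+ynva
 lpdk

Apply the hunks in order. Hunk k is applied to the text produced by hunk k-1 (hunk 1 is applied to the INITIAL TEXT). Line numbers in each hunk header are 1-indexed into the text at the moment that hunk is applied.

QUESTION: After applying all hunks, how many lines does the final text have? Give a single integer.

Hunk 1: at line 3 remove [fhuaz,nyv,mxhzu] add [mgo,arcz,abvd] -> 12 lines: ekois egodf lsjna kgbq mgo arcz abvd vahw ppe azcf mnfek lpdk
Hunk 2: at line 2 remove [kgbq] add [utimp,skaqs,vyapw] -> 14 lines: ekois egodf lsjna utimp skaqs vyapw mgo arcz abvd vahw ppe azcf mnfek lpdk
Hunk 3: at line 10 remove [ppe] add [aka,qkuzv] -> 15 lines: ekois egodf lsjna utimp skaqs vyapw mgo arcz abvd vahw aka qkuzv azcf mnfek lpdk
Hunk 4: at line 11 remove [azcf] add [cva,fxkj] -> 16 lines: ekois egodf lsjna utimp skaqs vyapw mgo arcz abvd vahw aka qkuzv cva fxkj mnfek lpdk
Hunk 5: at line 11 remove [qkuzv,cva,fxkj] add [wmmc,focq,fevbz] -> 16 lines: ekois egodf lsjna utimp skaqs vyapw mgo arcz abvd vahw aka wmmc focq fevbz mnfek lpdk
Hunk 6: at line 13 remove [fevbz,mnfek] add [ovjxq,nlr,ynva] -> 17 lines: ekois egodf lsjna utimp skaqs vyapw mgo arcz abvd vahw aka wmmc focq ovjxq nlr ynva lpdk
Final line count: 17

Answer: 17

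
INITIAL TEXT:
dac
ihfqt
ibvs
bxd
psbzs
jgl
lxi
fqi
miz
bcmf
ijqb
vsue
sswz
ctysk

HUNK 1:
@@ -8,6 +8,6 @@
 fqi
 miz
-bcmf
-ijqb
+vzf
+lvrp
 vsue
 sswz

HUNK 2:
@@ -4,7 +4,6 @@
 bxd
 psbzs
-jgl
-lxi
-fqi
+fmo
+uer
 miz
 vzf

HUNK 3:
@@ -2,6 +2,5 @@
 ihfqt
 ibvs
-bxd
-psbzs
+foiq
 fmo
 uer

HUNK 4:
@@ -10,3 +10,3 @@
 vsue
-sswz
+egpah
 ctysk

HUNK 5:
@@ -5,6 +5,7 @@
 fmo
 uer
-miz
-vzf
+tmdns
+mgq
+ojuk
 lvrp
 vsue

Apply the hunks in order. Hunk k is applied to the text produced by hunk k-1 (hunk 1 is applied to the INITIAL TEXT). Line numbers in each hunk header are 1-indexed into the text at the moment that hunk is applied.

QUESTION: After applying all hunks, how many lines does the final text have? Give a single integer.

Answer: 13

Derivation:
Hunk 1: at line 8 remove [bcmf,ijqb] add [vzf,lvrp] -> 14 lines: dac ihfqt ibvs bxd psbzs jgl lxi fqi miz vzf lvrp vsue sswz ctysk
Hunk 2: at line 4 remove [jgl,lxi,fqi] add [fmo,uer] -> 13 lines: dac ihfqt ibvs bxd psbzs fmo uer miz vzf lvrp vsue sswz ctysk
Hunk 3: at line 2 remove [bxd,psbzs] add [foiq] -> 12 lines: dac ihfqt ibvs foiq fmo uer miz vzf lvrp vsue sswz ctysk
Hunk 4: at line 10 remove [sswz] add [egpah] -> 12 lines: dac ihfqt ibvs foiq fmo uer miz vzf lvrp vsue egpah ctysk
Hunk 5: at line 5 remove [miz,vzf] add [tmdns,mgq,ojuk] -> 13 lines: dac ihfqt ibvs foiq fmo uer tmdns mgq ojuk lvrp vsue egpah ctysk
Final line count: 13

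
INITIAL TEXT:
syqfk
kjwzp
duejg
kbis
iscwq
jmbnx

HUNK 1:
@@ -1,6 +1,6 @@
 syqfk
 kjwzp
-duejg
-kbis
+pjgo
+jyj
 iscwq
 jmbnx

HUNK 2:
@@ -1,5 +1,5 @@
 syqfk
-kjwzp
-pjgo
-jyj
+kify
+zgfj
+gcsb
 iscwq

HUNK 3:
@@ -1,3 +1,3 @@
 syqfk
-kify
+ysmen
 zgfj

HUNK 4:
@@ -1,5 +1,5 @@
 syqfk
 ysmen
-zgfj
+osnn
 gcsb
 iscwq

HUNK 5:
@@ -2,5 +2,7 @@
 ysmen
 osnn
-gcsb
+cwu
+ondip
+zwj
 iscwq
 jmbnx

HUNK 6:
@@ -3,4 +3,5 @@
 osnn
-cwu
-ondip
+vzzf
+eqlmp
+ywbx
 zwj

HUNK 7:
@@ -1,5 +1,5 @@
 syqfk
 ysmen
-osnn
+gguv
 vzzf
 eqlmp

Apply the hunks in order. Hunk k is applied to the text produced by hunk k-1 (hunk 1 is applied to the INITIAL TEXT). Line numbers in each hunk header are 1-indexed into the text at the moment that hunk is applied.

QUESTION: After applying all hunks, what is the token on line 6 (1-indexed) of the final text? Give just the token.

Hunk 1: at line 1 remove [duejg,kbis] add [pjgo,jyj] -> 6 lines: syqfk kjwzp pjgo jyj iscwq jmbnx
Hunk 2: at line 1 remove [kjwzp,pjgo,jyj] add [kify,zgfj,gcsb] -> 6 lines: syqfk kify zgfj gcsb iscwq jmbnx
Hunk 3: at line 1 remove [kify] add [ysmen] -> 6 lines: syqfk ysmen zgfj gcsb iscwq jmbnx
Hunk 4: at line 1 remove [zgfj] add [osnn] -> 6 lines: syqfk ysmen osnn gcsb iscwq jmbnx
Hunk 5: at line 2 remove [gcsb] add [cwu,ondip,zwj] -> 8 lines: syqfk ysmen osnn cwu ondip zwj iscwq jmbnx
Hunk 6: at line 3 remove [cwu,ondip] add [vzzf,eqlmp,ywbx] -> 9 lines: syqfk ysmen osnn vzzf eqlmp ywbx zwj iscwq jmbnx
Hunk 7: at line 1 remove [osnn] add [gguv] -> 9 lines: syqfk ysmen gguv vzzf eqlmp ywbx zwj iscwq jmbnx
Final line 6: ywbx

Answer: ywbx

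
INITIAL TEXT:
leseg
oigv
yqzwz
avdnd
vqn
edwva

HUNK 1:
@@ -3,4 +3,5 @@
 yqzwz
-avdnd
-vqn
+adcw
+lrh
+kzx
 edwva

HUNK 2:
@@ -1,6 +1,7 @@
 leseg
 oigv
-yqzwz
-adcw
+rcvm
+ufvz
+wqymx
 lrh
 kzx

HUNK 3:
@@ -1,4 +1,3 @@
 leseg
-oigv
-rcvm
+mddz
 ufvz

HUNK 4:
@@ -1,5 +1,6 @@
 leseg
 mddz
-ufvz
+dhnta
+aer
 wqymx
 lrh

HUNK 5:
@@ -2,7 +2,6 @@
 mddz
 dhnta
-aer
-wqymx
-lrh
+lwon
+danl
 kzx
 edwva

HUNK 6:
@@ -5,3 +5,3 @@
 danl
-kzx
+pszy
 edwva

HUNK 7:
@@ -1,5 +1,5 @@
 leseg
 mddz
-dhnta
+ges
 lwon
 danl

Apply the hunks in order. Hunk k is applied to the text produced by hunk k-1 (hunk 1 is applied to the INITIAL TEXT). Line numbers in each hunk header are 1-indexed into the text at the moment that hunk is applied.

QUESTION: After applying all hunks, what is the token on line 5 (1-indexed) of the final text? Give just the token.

Hunk 1: at line 3 remove [avdnd,vqn] add [adcw,lrh,kzx] -> 7 lines: leseg oigv yqzwz adcw lrh kzx edwva
Hunk 2: at line 1 remove [yqzwz,adcw] add [rcvm,ufvz,wqymx] -> 8 lines: leseg oigv rcvm ufvz wqymx lrh kzx edwva
Hunk 3: at line 1 remove [oigv,rcvm] add [mddz] -> 7 lines: leseg mddz ufvz wqymx lrh kzx edwva
Hunk 4: at line 1 remove [ufvz] add [dhnta,aer] -> 8 lines: leseg mddz dhnta aer wqymx lrh kzx edwva
Hunk 5: at line 2 remove [aer,wqymx,lrh] add [lwon,danl] -> 7 lines: leseg mddz dhnta lwon danl kzx edwva
Hunk 6: at line 5 remove [kzx] add [pszy] -> 7 lines: leseg mddz dhnta lwon danl pszy edwva
Hunk 7: at line 1 remove [dhnta] add [ges] -> 7 lines: leseg mddz ges lwon danl pszy edwva
Final line 5: danl

Answer: danl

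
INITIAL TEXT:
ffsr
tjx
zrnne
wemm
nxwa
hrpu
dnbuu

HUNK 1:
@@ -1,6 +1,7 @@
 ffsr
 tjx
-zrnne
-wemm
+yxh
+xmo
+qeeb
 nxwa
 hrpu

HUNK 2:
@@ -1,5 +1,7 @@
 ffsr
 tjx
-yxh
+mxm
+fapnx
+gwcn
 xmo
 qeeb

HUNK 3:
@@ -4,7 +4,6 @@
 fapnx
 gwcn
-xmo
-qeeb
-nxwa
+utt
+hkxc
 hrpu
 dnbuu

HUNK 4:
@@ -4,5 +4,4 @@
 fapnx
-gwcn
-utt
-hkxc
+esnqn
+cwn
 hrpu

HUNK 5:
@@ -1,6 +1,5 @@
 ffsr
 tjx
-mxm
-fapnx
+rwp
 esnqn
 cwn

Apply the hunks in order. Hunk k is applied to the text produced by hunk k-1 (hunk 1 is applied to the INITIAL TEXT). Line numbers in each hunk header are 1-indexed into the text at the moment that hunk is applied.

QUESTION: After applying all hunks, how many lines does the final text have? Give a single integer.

Answer: 7

Derivation:
Hunk 1: at line 1 remove [zrnne,wemm] add [yxh,xmo,qeeb] -> 8 lines: ffsr tjx yxh xmo qeeb nxwa hrpu dnbuu
Hunk 2: at line 1 remove [yxh] add [mxm,fapnx,gwcn] -> 10 lines: ffsr tjx mxm fapnx gwcn xmo qeeb nxwa hrpu dnbuu
Hunk 3: at line 4 remove [xmo,qeeb,nxwa] add [utt,hkxc] -> 9 lines: ffsr tjx mxm fapnx gwcn utt hkxc hrpu dnbuu
Hunk 4: at line 4 remove [gwcn,utt,hkxc] add [esnqn,cwn] -> 8 lines: ffsr tjx mxm fapnx esnqn cwn hrpu dnbuu
Hunk 5: at line 1 remove [mxm,fapnx] add [rwp] -> 7 lines: ffsr tjx rwp esnqn cwn hrpu dnbuu
Final line count: 7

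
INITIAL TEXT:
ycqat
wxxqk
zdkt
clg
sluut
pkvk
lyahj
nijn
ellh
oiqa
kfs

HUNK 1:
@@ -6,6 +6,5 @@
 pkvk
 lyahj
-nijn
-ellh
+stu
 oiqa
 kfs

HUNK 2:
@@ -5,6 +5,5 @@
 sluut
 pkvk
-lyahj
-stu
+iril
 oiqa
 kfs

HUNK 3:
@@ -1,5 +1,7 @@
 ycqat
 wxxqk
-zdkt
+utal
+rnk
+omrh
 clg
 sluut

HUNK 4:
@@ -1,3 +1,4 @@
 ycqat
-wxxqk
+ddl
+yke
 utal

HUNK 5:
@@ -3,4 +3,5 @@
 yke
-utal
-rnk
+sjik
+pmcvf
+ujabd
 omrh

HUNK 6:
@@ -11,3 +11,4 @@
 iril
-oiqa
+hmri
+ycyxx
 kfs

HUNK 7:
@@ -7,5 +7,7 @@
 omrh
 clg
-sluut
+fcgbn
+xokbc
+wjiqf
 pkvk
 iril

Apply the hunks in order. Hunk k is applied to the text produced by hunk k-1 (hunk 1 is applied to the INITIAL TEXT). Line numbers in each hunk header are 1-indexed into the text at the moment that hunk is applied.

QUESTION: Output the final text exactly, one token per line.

Hunk 1: at line 6 remove [nijn,ellh] add [stu] -> 10 lines: ycqat wxxqk zdkt clg sluut pkvk lyahj stu oiqa kfs
Hunk 2: at line 5 remove [lyahj,stu] add [iril] -> 9 lines: ycqat wxxqk zdkt clg sluut pkvk iril oiqa kfs
Hunk 3: at line 1 remove [zdkt] add [utal,rnk,omrh] -> 11 lines: ycqat wxxqk utal rnk omrh clg sluut pkvk iril oiqa kfs
Hunk 4: at line 1 remove [wxxqk] add [ddl,yke] -> 12 lines: ycqat ddl yke utal rnk omrh clg sluut pkvk iril oiqa kfs
Hunk 5: at line 3 remove [utal,rnk] add [sjik,pmcvf,ujabd] -> 13 lines: ycqat ddl yke sjik pmcvf ujabd omrh clg sluut pkvk iril oiqa kfs
Hunk 6: at line 11 remove [oiqa] add [hmri,ycyxx] -> 14 lines: ycqat ddl yke sjik pmcvf ujabd omrh clg sluut pkvk iril hmri ycyxx kfs
Hunk 7: at line 7 remove [sluut] add [fcgbn,xokbc,wjiqf] -> 16 lines: ycqat ddl yke sjik pmcvf ujabd omrh clg fcgbn xokbc wjiqf pkvk iril hmri ycyxx kfs

Answer: ycqat
ddl
yke
sjik
pmcvf
ujabd
omrh
clg
fcgbn
xokbc
wjiqf
pkvk
iril
hmri
ycyxx
kfs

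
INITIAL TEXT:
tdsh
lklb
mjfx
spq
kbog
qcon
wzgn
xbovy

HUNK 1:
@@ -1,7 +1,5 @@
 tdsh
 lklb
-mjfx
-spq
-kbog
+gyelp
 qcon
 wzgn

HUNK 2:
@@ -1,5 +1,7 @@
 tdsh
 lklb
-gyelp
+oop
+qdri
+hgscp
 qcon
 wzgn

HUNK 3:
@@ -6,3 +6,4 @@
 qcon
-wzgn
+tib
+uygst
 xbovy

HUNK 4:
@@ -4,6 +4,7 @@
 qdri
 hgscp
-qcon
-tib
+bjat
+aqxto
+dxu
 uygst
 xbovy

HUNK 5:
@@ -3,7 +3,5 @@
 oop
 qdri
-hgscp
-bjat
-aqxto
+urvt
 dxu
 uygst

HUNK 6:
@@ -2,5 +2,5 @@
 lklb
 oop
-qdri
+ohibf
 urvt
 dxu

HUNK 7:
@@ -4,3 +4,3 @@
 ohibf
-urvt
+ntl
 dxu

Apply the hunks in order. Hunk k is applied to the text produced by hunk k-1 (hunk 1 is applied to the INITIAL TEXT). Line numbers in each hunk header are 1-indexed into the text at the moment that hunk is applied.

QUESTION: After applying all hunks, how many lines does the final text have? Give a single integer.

Hunk 1: at line 1 remove [mjfx,spq,kbog] add [gyelp] -> 6 lines: tdsh lklb gyelp qcon wzgn xbovy
Hunk 2: at line 1 remove [gyelp] add [oop,qdri,hgscp] -> 8 lines: tdsh lklb oop qdri hgscp qcon wzgn xbovy
Hunk 3: at line 6 remove [wzgn] add [tib,uygst] -> 9 lines: tdsh lklb oop qdri hgscp qcon tib uygst xbovy
Hunk 4: at line 4 remove [qcon,tib] add [bjat,aqxto,dxu] -> 10 lines: tdsh lklb oop qdri hgscp bjat aqxto dxu uygst xbovy
Hunk 5: at line 3 remove [hgscp,bjat,aqxto] add [urvt] -> 8 lines: tdsh lklb oop qdri urvt dxu uygst xbovy
Hunk 6: at line 2 remove [qdri] add [ohibf] -> 8 lines: tdsh lklb oop ohibf urvt dxu uygst xbovy
Hunk 7: at line 4 remove [urvt] add [ntl] -> 8 lines: tdsh lklb oop ohibf ntl dxu uygst xbovy
Final line count: 8

Answer: 8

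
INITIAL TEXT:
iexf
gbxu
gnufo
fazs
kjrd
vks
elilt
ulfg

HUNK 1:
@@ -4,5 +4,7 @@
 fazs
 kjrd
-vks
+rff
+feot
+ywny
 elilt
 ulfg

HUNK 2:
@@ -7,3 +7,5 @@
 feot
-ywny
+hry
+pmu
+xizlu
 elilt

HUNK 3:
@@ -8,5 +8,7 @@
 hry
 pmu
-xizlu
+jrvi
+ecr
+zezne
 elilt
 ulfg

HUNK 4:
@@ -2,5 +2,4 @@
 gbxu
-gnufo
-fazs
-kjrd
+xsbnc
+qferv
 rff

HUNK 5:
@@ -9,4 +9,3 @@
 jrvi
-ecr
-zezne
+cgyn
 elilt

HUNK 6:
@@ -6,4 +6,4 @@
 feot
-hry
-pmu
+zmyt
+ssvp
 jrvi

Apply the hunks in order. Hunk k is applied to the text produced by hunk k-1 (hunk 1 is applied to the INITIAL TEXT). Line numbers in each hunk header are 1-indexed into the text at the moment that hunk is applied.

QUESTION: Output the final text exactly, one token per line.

Hunk 1: at line 4 remove [vks] add [rff,feot,ywny] -> 10 lines: iexf gbxu gnufo fazs kjrd rff feot ywny elilt ulfg
Hunk 2: at line 7 remove [ywny] add [hry,pmu,xizlu] -> 12 lines: iexf gbxu gnufo fazs kjrd rff feot hry pmu xizlu elilt ulfg
Hunk 3: at line 8 remove [xizlu] add [jrvi,ecr,zezne] -> 14 lines: iexf gbxu gnufo fazs kjrd rff feot hry pmu jrvi ecr zezne elilt ulfg
Hunk 4: at line 2 remove [gnufo,fazs,kjrd] add [xsbnc,qferv] -> 13 lines: iexf gbxu xsbnc qferv rff feot hry pmu jrvi ecr zezne elilt ulfg
Hunk 5: at line 9 remove [ecr,zezne] add [cgyn] -> 12 lines: iexf gbxu xsbnc qferv rff feot hry pmu jrvi cgyn elilt ulfg
Hunk 6: at line 6 remove [hry,pmu] add [zmyt,ssvp] -> 12 lines: iexf gbxu xsbnc qferv rff feot zmyt ssvp jrvi cgyn elilt ulfg

Answer: iexf
gbxu
xsbnc
qferv
rff
feot
zmyt
ssvp
jrvi
cgyn
elilt
ulfg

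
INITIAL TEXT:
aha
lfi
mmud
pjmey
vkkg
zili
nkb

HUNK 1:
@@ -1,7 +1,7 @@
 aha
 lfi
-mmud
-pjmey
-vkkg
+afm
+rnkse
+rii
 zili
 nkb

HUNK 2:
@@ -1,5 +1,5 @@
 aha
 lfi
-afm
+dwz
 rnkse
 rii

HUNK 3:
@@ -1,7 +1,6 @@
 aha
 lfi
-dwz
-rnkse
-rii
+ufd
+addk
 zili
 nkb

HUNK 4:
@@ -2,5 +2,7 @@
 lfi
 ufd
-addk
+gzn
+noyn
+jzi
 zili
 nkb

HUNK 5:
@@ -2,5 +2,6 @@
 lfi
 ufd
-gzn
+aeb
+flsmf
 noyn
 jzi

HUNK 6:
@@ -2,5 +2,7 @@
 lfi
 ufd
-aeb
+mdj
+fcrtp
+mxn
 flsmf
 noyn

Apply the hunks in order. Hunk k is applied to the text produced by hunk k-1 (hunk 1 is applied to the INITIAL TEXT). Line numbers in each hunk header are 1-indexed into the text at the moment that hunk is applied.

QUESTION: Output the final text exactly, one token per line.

Answer: aha
lfi
ufd
mdj
fcrtp
mxn
flsmf
noyn
jzi
zili
nkb

Derivation:
Hunk 1: at line 1 remove [mmud,pjmey,vkkg] add [afm,rnkse,rii] -> 7 lines: aha lfi afm rnkse rii zili nkb
Hunk 2: at line 1 remove [afm] add [dwz] -> 7 lines: aha lfi dwz rnkse rii zili nkb
Hunk 3: at line 1 remove [dwz,rnkse,rii] add [ufd,addk] -> 6 lines: aha lfi ufd addk zili nkb
Hunk 4: at line 2 remove [addk] add [gzn,noyn,jzi] -> 8 lines: aha lfi ufd gzn noyn jzi zili nkb
Hunk 5: at line 2 remove [gzn] add [aeb,flsmf] -> 9 lines: aha lfi ufd aeb flsmf noyn jzi zili nkb
Hunk 6: at line 2 remove [aeb] add [mdj,fcrtp,mxn] -> 11 lines: aha lfi ufd mdj fcrtp mxn flsmf noyn jzi zili nkb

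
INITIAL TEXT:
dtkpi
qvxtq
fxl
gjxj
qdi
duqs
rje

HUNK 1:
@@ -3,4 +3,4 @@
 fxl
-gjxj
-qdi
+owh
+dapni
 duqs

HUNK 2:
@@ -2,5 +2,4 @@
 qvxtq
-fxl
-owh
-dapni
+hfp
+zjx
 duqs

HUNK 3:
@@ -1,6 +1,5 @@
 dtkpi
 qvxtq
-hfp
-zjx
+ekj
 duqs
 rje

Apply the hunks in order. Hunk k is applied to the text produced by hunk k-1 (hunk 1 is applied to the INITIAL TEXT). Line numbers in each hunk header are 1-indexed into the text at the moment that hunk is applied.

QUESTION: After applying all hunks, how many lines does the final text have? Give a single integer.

Hunk 1: at line 3 remove [gjxj,qdi] add [owh,dapni] -> 7 lines: dtkpi qvxtq fxl owh dapni duqs rje
Hunk 2: at line 2 remove [fxl,owh,dapni] add [hfp,zjx] -> 6 lines: dtkpi qvxtq hfp zjx duqs rje
Hunk 3: at line 1 remove [hfp,zjx] add [ekj] -> 5 lines: dtkpi qvxtq ekj duqs rje
Final line count: 5

Answer: 5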